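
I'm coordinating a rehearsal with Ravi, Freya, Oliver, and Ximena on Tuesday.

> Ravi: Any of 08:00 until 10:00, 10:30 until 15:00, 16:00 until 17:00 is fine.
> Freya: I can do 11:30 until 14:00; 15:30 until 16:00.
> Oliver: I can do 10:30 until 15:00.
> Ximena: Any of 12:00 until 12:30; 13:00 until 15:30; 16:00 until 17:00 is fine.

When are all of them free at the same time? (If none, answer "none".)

Ravi ∩ Freya: 11:30-14:00.
Ravi ∩ Freya ∩ Oliver: 11:30-14:00.
Ravi ∩ Freya ∩ Oliver ∩ Ximena: 12:00-12:30, 13:00-14:00.

12:00-12:30, 13:00-14:00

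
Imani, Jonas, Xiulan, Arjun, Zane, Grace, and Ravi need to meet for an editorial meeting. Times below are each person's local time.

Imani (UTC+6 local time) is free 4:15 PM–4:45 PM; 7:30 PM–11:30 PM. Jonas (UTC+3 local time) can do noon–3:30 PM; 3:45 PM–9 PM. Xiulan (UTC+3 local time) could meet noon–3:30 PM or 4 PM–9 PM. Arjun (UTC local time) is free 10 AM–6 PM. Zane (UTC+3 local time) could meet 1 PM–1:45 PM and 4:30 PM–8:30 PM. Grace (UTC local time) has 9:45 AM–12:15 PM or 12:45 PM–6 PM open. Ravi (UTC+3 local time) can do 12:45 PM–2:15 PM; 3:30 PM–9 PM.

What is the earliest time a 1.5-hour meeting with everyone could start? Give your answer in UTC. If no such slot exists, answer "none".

Imani in UTC: 10:15-10:45, 13:30-17:30 (subtract 6h to convert from UTC+6).
Jonas in UTC: 09:00-12:30, 12:45-18:00 (subtract 3h to convert from UTC+3).
Xiulan in UTC: 09:00-12:30, 13:00-18:00 (subtract 3h to convert from UTC+3).
Arjun in UTC: 10:00-18:00.
Zane in UTC: 10:00-10:45, 13:30-17:30 (subtract 3h to convert from UTC+3).
Grace in UTC: 09:45-12:15, 12:45-18:00.
Ravi in UTC: 09:45-11:15, 12:30-18:00 (subtract 3h to convert from UTC+3).
Imani ∩ Jonas: 10:15-10:45, 13:30-17:30.
Imani ∩ Jonas ∩ Xiulan: 10:15-10:45, 13:30-17:30.
Imani ∩ Jonas ∩ Xiulan ∩ Arjun: 10:15-10:45, 13:30-17:30.
Imani ∩ Jonas ∩ Xiulan ∩ Arjun ∩ Zane: 10:15-10:45, 13:30-17:30.
Imani ∩ Jonas ∩ Xiulan ∩ Arjun ∩ Zane ∩ Grace: 10:15-10:45, 13:30-17:30.
Imani ∩ Jonas ∩ Xiulan ∩ Arjun ∩ Zane ∩ Grace ∩ Ravi: 10:15-10:45, 13:30-17:30.
The first common window of at least 90 minutes is 13:30-17:30, so the earliest start is 13:30.

13:30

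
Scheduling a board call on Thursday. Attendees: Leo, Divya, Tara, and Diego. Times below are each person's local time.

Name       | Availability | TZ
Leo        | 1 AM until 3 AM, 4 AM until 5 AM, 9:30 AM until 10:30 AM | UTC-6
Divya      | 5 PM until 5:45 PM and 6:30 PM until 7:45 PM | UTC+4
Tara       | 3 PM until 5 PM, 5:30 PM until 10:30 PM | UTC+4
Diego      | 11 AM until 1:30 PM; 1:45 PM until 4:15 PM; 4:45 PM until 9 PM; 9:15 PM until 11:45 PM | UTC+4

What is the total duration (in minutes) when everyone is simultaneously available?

Leo in UTC: 07:00-09:00, 10:00-11:00, 15:30-16:30 (add 6h to convert from UTC-6).
Divya in UTC: 13:00-13:45, 14:30-15:45 (subtract 4h to convert from UTC+4).
Tara in UTC: 11:00-13:00, 13:30-18:30 (subtract 4h to convert from UTC+4).
Diego in UTC: 07:00-09:30, 09:45-12:15, 12:45-17:00, 17:15-19:45 (subtract 4h to convert from UTC+4).
Leo ∩ Divya: 15:30-15:45.
Leo ∩ Divya ∩ Tara: 15:30-15:45.
Leo ∩ Divya ∩ Tara ∩ Diego: 15:30-15:45.
So the common availability across everyone is 15:30-15:45.
That's a single block of 15 minutes.

15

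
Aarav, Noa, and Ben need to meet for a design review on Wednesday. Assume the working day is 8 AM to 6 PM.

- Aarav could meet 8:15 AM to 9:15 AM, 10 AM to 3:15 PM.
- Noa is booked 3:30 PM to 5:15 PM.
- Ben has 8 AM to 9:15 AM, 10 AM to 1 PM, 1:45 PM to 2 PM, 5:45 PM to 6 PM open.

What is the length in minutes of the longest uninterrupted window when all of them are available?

180

Aarav free: 08:15-09:15, 10:00-15:15.
Noa free: 08:00-15:30, 17:15-18:00 (invert busy blocks within the working day).
Ben free: 08:00-09:15, 10:00-13:00, 13:45-14:00, 17:45-18:00.
Aarav ∩ Noa: 08:15-09:15, 10:00-15:15.
Aarav ∩ Noa ∩ Ben: 08:15-09:15, 10:00-13:00, 13:45-14:00.
So the common availability across everyone is 08:15-09:15, 10:00-13:00, 13:45-14:00.
The longest is 10:00-13:00 at 180 minutes.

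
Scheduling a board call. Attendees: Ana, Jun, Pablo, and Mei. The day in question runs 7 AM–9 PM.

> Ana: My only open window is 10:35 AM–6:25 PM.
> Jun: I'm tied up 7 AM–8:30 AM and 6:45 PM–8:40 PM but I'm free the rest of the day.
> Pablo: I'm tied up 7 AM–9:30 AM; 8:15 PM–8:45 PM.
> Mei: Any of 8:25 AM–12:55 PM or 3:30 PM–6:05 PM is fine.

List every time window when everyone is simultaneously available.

10:35-12:55, 15:30-18:05

Ana free: 10:35-18:25.
Jun free: 08:30-18:45, 20:40-21:00 (invert busy blocks within the working day).
Pablo free: 09:30-20:15, 20:45-21:00 (invert busy blocks within the working day).
Mei free: 08:25-12:55, 15:30-18:05.
Ana ∩ Jun: 10:35-18:25.
Ana ∩ Jun ∩ Pablo: 10:35-18:25.
Ana ∩ Jun ∩ Pablo ∩ Mei: 10:35-12:55, 15:30-18:05.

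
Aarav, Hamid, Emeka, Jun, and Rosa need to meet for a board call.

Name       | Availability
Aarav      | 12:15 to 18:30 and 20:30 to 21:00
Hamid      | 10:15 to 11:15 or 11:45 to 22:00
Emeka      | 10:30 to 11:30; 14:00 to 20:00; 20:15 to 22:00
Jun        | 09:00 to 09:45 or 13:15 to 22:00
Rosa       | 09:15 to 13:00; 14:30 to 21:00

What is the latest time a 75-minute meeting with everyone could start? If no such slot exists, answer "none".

Aarav ∩ Hamid: 12:15-18:30, 20:30-21:00.
Aarav ∩ Hamid ∩ Emeka: 14:00-18:30, 20:30-21:00.
Aarav ∩ Hamid ∩ Emeka ∩ Jun: 14:00-18:30, 20:30-21:00.
Aarav ∩ Hamid ∩ Emeka ∩ Jun ∩ Rosa: 14:30-18:30, 20:30-21:00.
The last common window of at least 75 minutes is 14:30-18:30; a 75-minute meeting can start as late as 17:15 and still end by 18:30.

17:15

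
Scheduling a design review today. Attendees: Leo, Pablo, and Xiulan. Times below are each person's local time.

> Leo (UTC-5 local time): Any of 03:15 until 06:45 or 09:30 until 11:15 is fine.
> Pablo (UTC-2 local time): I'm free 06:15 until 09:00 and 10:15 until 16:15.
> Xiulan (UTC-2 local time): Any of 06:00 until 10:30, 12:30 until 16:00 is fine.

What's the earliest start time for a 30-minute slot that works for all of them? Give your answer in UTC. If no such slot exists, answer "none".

Leo in UTC: 08:15-11:45, 14:30-16:15 (add 5h to convert from UTC-5).
Pablo in UTC: 08:15-11:00, 12:15-18:15 (add 2h to convert from UTC-2).
Xiulan in UTC: 08:00-12:30, 14:30-18:00 (add 2h to convert from UTC-2).
Leo ∩ Pablo: 08:15-11:00, 14:30-16:15.
Leo ∩ Pablo ∩ Xiulan: 08:15-11:00, 14:30-16:15.
The first common window of at least 30 minutes is 08:15-11:00, so the earliest start is 08:15.

08:15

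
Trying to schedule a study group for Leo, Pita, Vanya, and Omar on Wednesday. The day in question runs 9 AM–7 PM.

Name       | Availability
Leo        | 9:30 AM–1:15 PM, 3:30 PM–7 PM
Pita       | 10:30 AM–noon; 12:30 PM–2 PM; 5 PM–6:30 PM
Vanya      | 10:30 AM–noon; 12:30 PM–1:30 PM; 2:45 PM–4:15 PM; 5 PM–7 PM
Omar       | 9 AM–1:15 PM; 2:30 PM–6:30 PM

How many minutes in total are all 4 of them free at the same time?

225

Leo ∩ Pita: 10:30-12:00, 12:30-13:15, 17:00-18:30.
Leo ∩ Pita ∩ Vanya: 10:30-12:00, 12:30-13:15, 17:00-18:30.
Leo ∩ Pita ∩ Vanya ∩ Omar: 10:30-12:00, 12:30-13:15, 17:00-18:30.
Summing the common windows: 90 + 45 + 90 = 225 minutes.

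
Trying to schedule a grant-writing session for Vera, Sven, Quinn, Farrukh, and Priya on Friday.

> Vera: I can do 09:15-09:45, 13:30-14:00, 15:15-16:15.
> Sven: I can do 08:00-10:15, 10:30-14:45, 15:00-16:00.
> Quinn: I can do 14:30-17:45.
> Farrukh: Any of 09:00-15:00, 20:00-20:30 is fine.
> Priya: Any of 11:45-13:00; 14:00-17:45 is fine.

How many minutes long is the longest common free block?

Vera ∩ Sven: 09:15-09:45, 13:30-14:00, 15:15-16:00.
Vera ∩ Sven ∩ Quinn: 15:15-16:00.
Vera ∩ Sven ∩ Quinn ∩ Farrukh: ∅.
Vera ∩ Sven ∩ Quinn ∩ Farrukh ∩ Priya: ∅.
There is no time when everyone is free.
No common window exists, so the longest block is 0 minutes.

0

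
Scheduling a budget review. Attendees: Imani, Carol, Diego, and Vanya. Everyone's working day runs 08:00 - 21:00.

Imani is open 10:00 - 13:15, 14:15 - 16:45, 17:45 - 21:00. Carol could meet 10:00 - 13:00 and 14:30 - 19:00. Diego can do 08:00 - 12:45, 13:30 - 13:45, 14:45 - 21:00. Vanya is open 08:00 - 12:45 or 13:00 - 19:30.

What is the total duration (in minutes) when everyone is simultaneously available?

Imani ∩ Carol: 10:00-13:00, 14:30-16:45, 17:45-19:00.
Imani ∩ Carol ∩ Diego: 10:00-12:45, 14:45-16:45, 17:45-19:00.
Imani ∩ Carol ∩ Diego ∩ Vanya: 10:00-12:45, 14:45-16:45, 17:45-19:00.
Summing the common windows: 165 + 120 + 75 = 360 minutes.

360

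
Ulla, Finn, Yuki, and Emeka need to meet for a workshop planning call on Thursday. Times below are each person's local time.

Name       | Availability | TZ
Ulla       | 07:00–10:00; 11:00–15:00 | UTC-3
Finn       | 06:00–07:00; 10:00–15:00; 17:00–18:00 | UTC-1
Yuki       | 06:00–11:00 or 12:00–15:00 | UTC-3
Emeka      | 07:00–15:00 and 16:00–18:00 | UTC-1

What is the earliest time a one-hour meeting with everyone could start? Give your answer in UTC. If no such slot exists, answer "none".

11:00

Ulla in UTC: 10:00-13:00, 14:00-18:00 (add 3h to convert from UTC-3).
Finn in UTC: 07:00-08:00, 11:00-16:00, 18:00-19:00 (add 1h to convert from UTC-1).
Yuki in UTC: 09:00-14:00, 15:00-18:00 (add 3h to convert from UTC-3).
Emeka in UTC: 08:00-16:00, 17:00-19:00 (add 1h to convert from UTC-1).
Ulla ∩ Finn: 11:00-13:00, 14:00-16:00.
Ulla ∩ Finn ∩ Yuki: 11:00-13:00, 15:00-16:00.
Ulla ∩ Finn ∩ Yuki ∩ Emeka: 11:00-13:00, 15:00-16:00.
The first common window of at least 60 minutes is 11:00-13:00, so the earliest start is 11:00.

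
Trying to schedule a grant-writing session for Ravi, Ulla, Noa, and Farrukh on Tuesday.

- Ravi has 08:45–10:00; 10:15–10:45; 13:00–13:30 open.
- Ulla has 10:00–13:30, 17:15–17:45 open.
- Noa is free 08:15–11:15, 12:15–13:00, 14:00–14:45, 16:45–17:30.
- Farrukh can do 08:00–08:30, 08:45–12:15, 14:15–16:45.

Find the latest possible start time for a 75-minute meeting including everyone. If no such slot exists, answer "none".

none

Ravi ∩ Ulla: 10:15-10:45, 13:00-13:30.
Ravi ∩ Ulla ∩ Noa: 10:15-10:45.
Ravi ∩ Ulla ∩ Noa ∩ Farrukh: 10:15-10:45.
No common window is at least 75 minutes long.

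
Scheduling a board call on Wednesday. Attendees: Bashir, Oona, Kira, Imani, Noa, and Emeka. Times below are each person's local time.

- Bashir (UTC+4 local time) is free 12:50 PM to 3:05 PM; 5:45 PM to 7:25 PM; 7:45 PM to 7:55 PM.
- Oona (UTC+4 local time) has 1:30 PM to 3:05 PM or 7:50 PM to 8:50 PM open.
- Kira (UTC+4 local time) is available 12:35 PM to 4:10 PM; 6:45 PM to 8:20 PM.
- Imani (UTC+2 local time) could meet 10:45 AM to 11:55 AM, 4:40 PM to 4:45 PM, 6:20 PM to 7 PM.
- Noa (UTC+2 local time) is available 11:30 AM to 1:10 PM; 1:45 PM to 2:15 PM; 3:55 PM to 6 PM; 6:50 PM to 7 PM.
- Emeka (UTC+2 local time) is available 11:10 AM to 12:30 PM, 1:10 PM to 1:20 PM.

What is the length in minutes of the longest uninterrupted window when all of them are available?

25

Bashir in UTC: 08:50-11:05, 13:45-15:25, 15:45-15:55 (subtract 4h to convert from UTC+4).
Oona in UTC: 09:30-11:05, 15:50-16:50 (subtract 4h to convert from UTC+4).
Kira in UTC: 08:35-12:10, 14:45-16:20 (subtract 4h to convert from UTC+4).
Imani in UTC: 08:45-09:55, 14:40-14:45, 16:20-17:00 (subtract 2h to convert from UTC+2).
Noa in UTC: 09:30-11:10, 11:45-12:15, 13:55-16:00, 16:50-17:00 (subtract 2h to convert from UTC+2).
Emeka in UTC: 09:10-10:30, 11:10-11:20 (subtract 2h to convert from UTC+2).
Bashir ∩ Oona: 09:30-11:05, 15:50-15:55.
Bashir ∩ Oona ∩ Kira: 09:30-11:05, 15:50-15:55.
Bashir ∩ Oona ∩ Kira ∩ Imani: 09:30-09:55.
Bashir ∩ Oona ∩ Kira ∩ Imani ∩ Noa: 09:30-09:55.
Bashir ∩ Oona ∩ Kira ∩ Imani ∩ Noa ∩ Emeka: 09:30-09:55.
So the common availability across everyone is 09:30-09:55.
The longest is 09:30-09:55 at 25 minutes.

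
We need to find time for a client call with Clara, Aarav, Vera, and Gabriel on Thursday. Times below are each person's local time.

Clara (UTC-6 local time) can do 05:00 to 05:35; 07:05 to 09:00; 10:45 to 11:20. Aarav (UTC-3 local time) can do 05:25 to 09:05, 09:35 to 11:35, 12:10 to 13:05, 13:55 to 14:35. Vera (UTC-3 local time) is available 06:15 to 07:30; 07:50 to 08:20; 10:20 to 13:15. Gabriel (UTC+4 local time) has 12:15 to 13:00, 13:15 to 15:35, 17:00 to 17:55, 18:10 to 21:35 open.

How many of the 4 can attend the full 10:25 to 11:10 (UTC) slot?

Clara in UTC: 11:00-11:35, 13:05-15:00, 16:45-17:20 (add 6h to convert from UTC-6).
Aarav in UTC: 08:25-12:05, 12:35-14:35, 15:10-16:05, 16:55-17:35 (add 3h to convert from UTC-3).
Vera in UTC: 09:15-10:30, 10:50-11:20, 13:20-16:15 (add 3h to convert from UTC-3).
Gabriel in UTC: 08:15-09:00, 09:15-11:35, 13:00-13:55, 14:10-17:35 (subtract 4h to convert from UTC+4).
Aarav and Gabriel can make the full 10:25-11:10 slot — that's 2.

2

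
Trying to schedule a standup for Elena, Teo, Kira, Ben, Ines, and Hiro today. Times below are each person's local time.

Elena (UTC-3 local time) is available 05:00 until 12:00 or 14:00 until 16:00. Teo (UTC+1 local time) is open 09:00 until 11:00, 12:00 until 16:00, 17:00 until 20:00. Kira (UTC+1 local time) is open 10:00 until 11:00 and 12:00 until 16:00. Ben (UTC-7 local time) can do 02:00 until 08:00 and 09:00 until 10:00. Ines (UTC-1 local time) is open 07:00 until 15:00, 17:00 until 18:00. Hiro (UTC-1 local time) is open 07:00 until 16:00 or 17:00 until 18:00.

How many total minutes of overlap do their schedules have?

Elena in UTC: 08:00-15:00, 17:00-19:00 (add 3h to convert from UTC-3).
Teo in UTC: 08:00-10:00, 11:00-15:00, 16:00-19:00 (subtract 1h to convert from UTC+1).
Kira in UTC: 09:00-10:00, 11:00-15:00 (subtract 1h to convert from UTC+1).
Ben in UTC: 09:00-15:00, 16:00-17:00 (add 7h to convert from UTC-7).
Ines in UTC: 08:00-16:00, 18:00-19:00 (add 1h to convert from UTC-1).
Hiro in UTC: 08:00-17:00, 18:00-19:00 (add 1h to convert from UTC-1).
Elena ∩ Teo: 08:00-10:00, 11:00-15:00, 17:00-19:00.
Elena ∩ Teo ∩ Kira: 09:00-10:00, 11:00-15:00.
Elena ∩ Teo ∩ Kira ∩ Ben: 09:00-10:00, 11:00-15:00.
Elena ∩ Teo ∩ Kira ∩ Ben ∩ Ines: 09:00-10:00, 11:00-15:00.
Elena ∩ Teo ∩ Kira ∩ Ben ∩ Ines ∩ Hiro: 09:00-10:00, 11:00-15:00.
So the common availability across everyone is 09:00-10:00, 11:00-15:00.
Summing the common windows: 60 + 240 = 300 minutes.

300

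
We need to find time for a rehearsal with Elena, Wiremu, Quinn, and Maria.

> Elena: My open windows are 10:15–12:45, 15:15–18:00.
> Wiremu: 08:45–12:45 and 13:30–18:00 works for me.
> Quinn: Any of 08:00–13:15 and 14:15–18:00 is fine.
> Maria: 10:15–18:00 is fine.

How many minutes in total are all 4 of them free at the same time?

Elena ∩ Wiremu: 10:15-12:45, 15:15-18:00.
Elena ∩ Wiremu ∩ Quinn: 10:15-12:45, 15:15-18:00.
Elena ∩ Wiremu ∩ Quinn ∩ Maria: 10:15-12:45, 15:15-18:00.
Summing the common windows: 150 + 165 = 315 minutes.

315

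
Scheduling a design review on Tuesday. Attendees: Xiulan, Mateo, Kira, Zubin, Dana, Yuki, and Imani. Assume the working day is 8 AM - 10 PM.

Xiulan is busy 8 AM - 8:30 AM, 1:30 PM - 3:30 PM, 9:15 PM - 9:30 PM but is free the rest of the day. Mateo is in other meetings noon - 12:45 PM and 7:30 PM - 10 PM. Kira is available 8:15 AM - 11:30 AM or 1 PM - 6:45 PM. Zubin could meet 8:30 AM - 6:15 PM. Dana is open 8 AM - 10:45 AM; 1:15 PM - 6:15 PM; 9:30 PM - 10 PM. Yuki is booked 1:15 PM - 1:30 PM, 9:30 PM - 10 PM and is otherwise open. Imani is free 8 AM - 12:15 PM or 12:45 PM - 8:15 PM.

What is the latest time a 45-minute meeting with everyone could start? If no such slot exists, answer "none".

Xiulan free: 08:30-13:30, 15:30-21:15, 21:30-22:00 (invert busy blocks within the working day).
Mateo free: 08:00-12:00, 12:45-19:30 (invert busy blocks within the working day).
Kira free: 08:15-11:30, 13:00-18:45.
Zubin free: 08:30-18:15.
Dana free: 08:00-10:45, 13:15-18:15, 21:30-22:00.
Yuki free: 08:00-13:15, 13:30-21:30 (invert busy blocks within the working day).
Imani free: 08:00-12:15, 12:45-20:15.
Xiulan ∩ Mateo: 08:30-12:00, 12:45-13:30, 15:30-19:30.
Xiulan ∩ Mateo ∩ Kira: 08:30-11:30, 13:00-13:30, 15:30-18:45.
Xiulan ∩ Mateo ∩ Kira ∩ Zubin: 08:30-11:30, 13:00-13:30, 15:30-18:15.
Xiulan ∩ Mateo ∩ Kira ∩ Zubin ∩ Dana: 08:30-10:45, 13:15-13:30, 15:30-18:15.
Xiulan ∩ Mateo ∩ Kira ∩ Zubin ∩ Dana ∩ Yuki: 08:30-10:45, 15:30-18:15.
Xiulan ∩ Mateo ∩ Kira ∩ Zubin ∩ Dana ∩ Yuki ∩ Imani: 08:30-10:45, 15:30-18:15.
The last common window of at least 45 minutes is 15:30-18:15; a 45-minute meeting can start as late as 17:30 and still end by 18:15.

17:30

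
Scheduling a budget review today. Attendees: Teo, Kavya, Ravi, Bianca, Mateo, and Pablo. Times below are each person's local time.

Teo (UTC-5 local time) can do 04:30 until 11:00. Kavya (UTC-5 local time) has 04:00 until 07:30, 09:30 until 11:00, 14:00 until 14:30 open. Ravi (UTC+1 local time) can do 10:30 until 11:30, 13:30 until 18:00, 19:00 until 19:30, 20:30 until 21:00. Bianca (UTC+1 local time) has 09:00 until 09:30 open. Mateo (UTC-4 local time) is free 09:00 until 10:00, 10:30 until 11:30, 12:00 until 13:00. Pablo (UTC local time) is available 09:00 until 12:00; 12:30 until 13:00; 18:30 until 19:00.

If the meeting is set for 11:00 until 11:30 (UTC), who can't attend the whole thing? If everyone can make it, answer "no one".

Bianca, Mateo, Ravi

Teo in UTC: 09:30-16:00 (add 5h to convert from UTC-5).
Kavya in UTC: 09:00-12:30, 14:30-16:00, 19:00-19:30 (add 5h to convert from UTC-5).
Ravi in UTC: 09:30-10:30, 12:30-17:00, 18:00-18:30, 19:30-20:00 (subtract 1h to convert from UTC+1).
Bianca in UTC: 08:00-08:30 (subtract 1h to convert from UTC+1).
Mateo in UTC: 13:00-14:00, 14:30-15:30, 16:00-17:00 (add 4h to convert from UTC-4).
Pablo in UTC: 09:00-12:00, 12:30-13:00, 18:30-19:00.
Teo: free for 11:00-11:30. Kavya: free for 11:00-11:30. Ravi: not fully free for 11:00-11:30. Bianca: not fully free for 11:00-11:30. Mateo: not fully free for 11:00-11:30. Pablo: free for 11:00-11:30.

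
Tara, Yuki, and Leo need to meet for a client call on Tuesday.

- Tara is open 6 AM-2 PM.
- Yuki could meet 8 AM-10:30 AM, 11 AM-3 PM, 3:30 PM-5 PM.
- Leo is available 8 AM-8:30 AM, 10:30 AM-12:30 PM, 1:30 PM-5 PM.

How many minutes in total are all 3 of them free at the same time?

150

Tara ∩ Yuki: 08:00-10:30, 11:00-14:00.
Tara ∩ Yuki ∩ Leo: 08:00-08:30, 11:00-12:30, 13:30-14:00.
Summing the common windows: 30 + 90 + 30 = 150 minutes.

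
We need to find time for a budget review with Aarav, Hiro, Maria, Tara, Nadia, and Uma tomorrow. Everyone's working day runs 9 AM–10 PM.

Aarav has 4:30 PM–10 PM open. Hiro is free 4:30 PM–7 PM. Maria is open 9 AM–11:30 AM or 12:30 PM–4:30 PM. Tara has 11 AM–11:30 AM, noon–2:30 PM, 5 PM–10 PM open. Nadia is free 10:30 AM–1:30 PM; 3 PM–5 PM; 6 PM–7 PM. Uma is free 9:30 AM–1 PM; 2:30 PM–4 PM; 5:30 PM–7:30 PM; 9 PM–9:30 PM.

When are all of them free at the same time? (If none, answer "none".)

Aarav ∩ Hiro: 16:30-19:00.
Aarav ∩ Hiro ∩ Maria: ∅.
Aarav ∩ Hiro ∩ Maria ∩ Tara: ∅.
Aarav ∩ Hiro ∩ Maria ∩ Tara ∩ Nadia: ∅.
Aarav ∩ Hiro ∩ Maria ∩ Tara ∩ Nadia ∩ Uma: ∅.
There is no time when everyone is free.

none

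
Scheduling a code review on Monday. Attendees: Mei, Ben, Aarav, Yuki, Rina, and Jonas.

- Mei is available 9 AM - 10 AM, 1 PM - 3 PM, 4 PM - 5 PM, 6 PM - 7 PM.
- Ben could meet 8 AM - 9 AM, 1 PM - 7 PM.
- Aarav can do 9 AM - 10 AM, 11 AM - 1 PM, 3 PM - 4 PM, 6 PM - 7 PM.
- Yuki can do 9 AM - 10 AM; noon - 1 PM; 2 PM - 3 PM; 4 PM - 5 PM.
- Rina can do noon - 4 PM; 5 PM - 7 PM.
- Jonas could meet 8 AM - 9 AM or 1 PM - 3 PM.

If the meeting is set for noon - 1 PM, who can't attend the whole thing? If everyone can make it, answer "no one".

Mei: not fully free for 12:00-13:00. Ben: not fully free for 12:00-13:00. Aarav: free for 12:00-13:00. Yuki: free for 12:00-13:00. Rina: free for 12:00-13:00. Jonas: not fully free for 12:00-13:00.

Ben, Jonas, Mei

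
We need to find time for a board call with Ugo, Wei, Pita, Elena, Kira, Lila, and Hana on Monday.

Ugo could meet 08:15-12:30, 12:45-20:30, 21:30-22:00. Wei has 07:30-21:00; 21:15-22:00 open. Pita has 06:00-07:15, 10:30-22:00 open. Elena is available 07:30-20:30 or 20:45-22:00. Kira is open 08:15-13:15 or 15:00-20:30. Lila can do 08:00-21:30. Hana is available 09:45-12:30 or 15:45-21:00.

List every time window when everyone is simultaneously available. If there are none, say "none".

10:30-12:30, 15:45-20:30

Ugo ∩ Wei: 08:15-12:30, 12:45-20:30, 21:30-22:00.
Ugo ∩ Wei ∩ Pita: 10:30-12:30, 12:45-20:30, 21:30-22:00.
Ugo ∩ Wei ∩ Pita ∩ Elena: 10:30-12:30, 12:45-20:30, 21:30-22:00.
Ugo ∩ Wei ∩ Pita ∩ Elena ∩ Kira: 10:30-12:30, 12:45-13:15, 15:00-20:30.
Ugo ∩ Wei ∩ Pita ∩ Elena ∩ Kira ∩ Lila: 10:30-12:30, 12:45-13:15, 15:00-20:30.
Ugo ∩ Wei ∩ Pita ∩ Elena ∩ Kira ∩ Lila ∩ Hana: 10:30-12:30, 15:45-20:30.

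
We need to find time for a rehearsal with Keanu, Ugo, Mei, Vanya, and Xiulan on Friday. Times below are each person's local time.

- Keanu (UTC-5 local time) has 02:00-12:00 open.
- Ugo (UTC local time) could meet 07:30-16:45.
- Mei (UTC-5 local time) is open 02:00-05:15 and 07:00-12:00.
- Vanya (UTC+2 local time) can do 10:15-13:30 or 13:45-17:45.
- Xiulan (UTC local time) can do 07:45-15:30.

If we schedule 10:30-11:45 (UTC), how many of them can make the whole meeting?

Keanu in UTC: 07:00-17:00 (add 5h to convert from UTC-5).
Ugo in UTC: 07:30-16:45.
Mei in UTC: 07:00-10:15, 12:00-17:00 (add 5h to convert from UTC-5).
Vanya in UTC: 08:15-11:30, 11:45-15:45 (subtract 2h to convert from UTC+2).
Xiulan in UTC: 07:45-15:30.
Keanu, Ugo, and Xiulan can make the full 10:30-11:45 slot — that's 3.

3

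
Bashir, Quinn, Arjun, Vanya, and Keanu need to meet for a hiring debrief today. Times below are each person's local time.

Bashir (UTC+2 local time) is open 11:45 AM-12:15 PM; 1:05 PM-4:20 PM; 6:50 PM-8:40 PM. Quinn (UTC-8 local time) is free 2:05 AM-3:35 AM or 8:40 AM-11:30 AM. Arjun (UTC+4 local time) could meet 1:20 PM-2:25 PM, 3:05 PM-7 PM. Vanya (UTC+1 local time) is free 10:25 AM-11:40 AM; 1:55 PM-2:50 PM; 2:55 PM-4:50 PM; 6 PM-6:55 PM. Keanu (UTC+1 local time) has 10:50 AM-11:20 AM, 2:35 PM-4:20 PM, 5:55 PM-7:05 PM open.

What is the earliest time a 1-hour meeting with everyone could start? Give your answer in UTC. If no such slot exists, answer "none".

none

Bashir in UTC: 09:45-10:15, 11:05-14:20, 16:50-18:40 (subtract 2h to convert from UTC+2).
Quinn in UTC: 10:05-11:35, 16:40-19:30 (add 8h to convert from UTC-8).
Arjun in UTC: 09:20-10:25, 11:05-15:00 (subtract 4h to convert from UTC+4).
Vanya in UTC: 09:25-10:40, 12:55-13:50, 13:55-15:50, 17:00-17:55 (subtract 1h to convert from UTC+1).
Keanu in UTC: 09:50-10:20, 13:35-15:20, 16:55-18:05 (subtract 1h to convert from UTC+1).
Bashir ∩ Quinn: 10:05-10:15, 11:05-11:35, 16:50-18:40.
Bashir ∩ Quinn ∩ Arjun: 10:05-10:15, 11:05-11:35.
Bashir ∩ Quinn ∩ Arjun ∩ Vanya: 10:05-10:15.
Bashir ∩ Quinn ∩ Arjun ∩ Vanya ∩ Keanu: 10:05-10:15.
No common window is at least 60 minutes long.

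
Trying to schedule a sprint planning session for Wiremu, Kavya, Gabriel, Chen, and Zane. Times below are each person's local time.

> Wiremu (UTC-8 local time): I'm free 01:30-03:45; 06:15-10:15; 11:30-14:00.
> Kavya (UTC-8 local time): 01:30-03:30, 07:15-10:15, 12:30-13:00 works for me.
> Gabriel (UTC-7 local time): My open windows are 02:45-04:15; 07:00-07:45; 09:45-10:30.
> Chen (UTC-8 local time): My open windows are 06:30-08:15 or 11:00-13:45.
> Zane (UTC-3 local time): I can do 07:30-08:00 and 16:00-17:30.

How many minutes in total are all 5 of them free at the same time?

0

Wiremu in UTC: 09:30-11:45, 14:15-18:15, 19:30-22:00 (add 8h to convert from UTC-8).
Kavya in UTC: 09:30-11:30, 15:15-18:15, 20:30-21:00 (add 8h to convert from UTC-8).
Gabriel in UTC: 09:45-11:15, 14:00-14:45, 16:45-17:30 (add 7h to convert from UTC-7).
Chen in UTC: 14:30-16:15, 19:00-21:45 (add 8h to convert from UTC-8).
Zane in UTC: 10:30-11:00, 19:00-20:30 (add 3h to convert from UTC-3).
Wiremu ∩ Kavya: 09:30-11:30, 15:15-18:15, 20:30-21:00.
Wiremu ∩ Kavya ∩ Gabriel: 09:45-11:15, 16:45-17:30.
Wiremu ∩ Kavya ∩ Gabriel ∩ Chen: ∅.
Wiremu ∩ Kavya ∩ Gabriel ∩ Chen ∩ Zane: ∅.
There is no time when everyone is free.
There is no common window, so the total is 0 minutes.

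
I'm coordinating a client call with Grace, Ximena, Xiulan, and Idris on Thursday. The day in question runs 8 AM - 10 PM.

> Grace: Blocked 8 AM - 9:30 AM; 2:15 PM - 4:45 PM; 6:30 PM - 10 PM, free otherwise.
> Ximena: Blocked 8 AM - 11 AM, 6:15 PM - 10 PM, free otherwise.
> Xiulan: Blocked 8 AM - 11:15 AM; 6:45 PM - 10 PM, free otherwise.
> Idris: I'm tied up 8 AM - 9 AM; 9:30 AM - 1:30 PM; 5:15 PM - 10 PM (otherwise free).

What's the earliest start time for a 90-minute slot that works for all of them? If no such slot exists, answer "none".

none

Grace free: 09:30-14:15, 16:45-18:30 (invert busy blocks within the working day).
Ximena free: 11:00-18:15 (invert busy blocks within the working day).
Xiulan free: 11:15-18:45 (invert busy blocks within the working day).
Idris free: 09:00-09:30, 13:30-17:15 (invert busy blocks within the working day).
Grace ∩ Ximena: 11:00-14:15, 16:45-18:15.
Grace ∩ Ximena ∩ Xiulan: 11:15-14:15, 16:45-18:15.
Grace ∩ Ximena ∩ Xiulan ∩ Idris: 13:30-14:15, 16:45-17:15.
No common window is at least 90 minutes long.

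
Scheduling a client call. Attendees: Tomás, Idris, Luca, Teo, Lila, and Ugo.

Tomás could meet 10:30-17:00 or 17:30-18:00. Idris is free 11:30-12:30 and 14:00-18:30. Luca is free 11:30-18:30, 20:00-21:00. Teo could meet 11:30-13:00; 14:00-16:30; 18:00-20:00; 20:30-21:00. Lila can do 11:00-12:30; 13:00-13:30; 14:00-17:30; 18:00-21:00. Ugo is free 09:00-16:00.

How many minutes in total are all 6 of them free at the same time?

Tomás ∩ Idris: 11:30-12:30, 14:00-17:00, 17:30-18:00.
Tomás ∩ Idris ∩ Luca: 11:30-12:30, 14:00-17:00, 17:30-18:00.
Tomás ∩ Idris ∩ Luca ∩ Teo: 11:30-12:30, 14:00-16:30.
Tomás ∩ Idris ∩ Luca ∩ Teo ∩ Lila: 11:30-12:30, 14:00-16:30.
Tomás ∩ Idris ∩ Luca ∩ Teo ∩ Lila ∩ Ugo: 11:30-12:30, 14:00-16:00.
Those are the intersection windows.
Summing the common windows: 60 + 120 = 180 minutes.

180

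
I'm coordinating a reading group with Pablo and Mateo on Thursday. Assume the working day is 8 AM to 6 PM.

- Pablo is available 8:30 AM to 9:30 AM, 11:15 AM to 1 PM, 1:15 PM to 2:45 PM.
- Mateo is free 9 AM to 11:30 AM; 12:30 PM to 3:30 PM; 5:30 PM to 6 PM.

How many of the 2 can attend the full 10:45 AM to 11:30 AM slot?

Mateo can make the full 10:45-11:30 slot — that's 1.

1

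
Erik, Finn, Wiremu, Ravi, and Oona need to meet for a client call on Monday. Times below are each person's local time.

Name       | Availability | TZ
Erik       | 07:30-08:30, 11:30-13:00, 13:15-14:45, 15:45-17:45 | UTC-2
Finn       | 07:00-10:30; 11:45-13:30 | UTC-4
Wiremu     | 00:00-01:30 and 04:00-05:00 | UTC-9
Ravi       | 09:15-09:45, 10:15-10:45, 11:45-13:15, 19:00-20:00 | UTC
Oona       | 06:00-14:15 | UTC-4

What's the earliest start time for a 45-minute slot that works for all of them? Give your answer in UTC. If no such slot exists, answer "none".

Erik in UTC: 09:30-10:30, 13:30-15:00, 15:15-16:45, 17:45-19:45 (add 2h to convert from UTC-2).
Finn in UTC: 11:00-14:30, 15:45-17:30 (add 4h to convert from UTC-4).
Wiremu in UTC: 09:00-10:30, 13:00-14:00 (add 9h to convert from UTC-9).
Ravi in UTC: 09:15-09:45, 10:15-10:45, 11:45-13:15, 19:00-20:00.
Oona in UTC: 10:00-18:15 (add 4h to convert from UTC-4).
Erik ∩ Finn: 13:30-14:30, 15:45-16:45.
Erik ∩ Finn ∩ Wiremu: 13:30-14:00.
Erik ∩ Finn ∩ Wiremu ∩ Ravi: ∅.
Erik ∩ Finn ∩ Wiremu ∩ Ravi ∩ Oona: ∅.
There is no time when everyone is free.
No common window is at least 45 minutes long.

none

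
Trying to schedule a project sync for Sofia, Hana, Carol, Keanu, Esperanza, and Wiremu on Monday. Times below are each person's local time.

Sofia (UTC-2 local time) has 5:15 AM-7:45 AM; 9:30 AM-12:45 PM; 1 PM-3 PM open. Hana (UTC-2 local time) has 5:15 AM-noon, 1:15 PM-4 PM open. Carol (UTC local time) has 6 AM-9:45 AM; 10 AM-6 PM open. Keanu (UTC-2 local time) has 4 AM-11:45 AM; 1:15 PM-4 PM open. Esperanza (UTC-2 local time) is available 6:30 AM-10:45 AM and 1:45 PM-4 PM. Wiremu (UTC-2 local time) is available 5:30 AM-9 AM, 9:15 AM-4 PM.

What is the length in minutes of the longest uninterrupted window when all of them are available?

75

Sofia in UTC: 07:15-09:45, 11:30-14:45, 15:00-17:00 (add 2h to convert from UTC-2).
Hana in UTC: 07:15-14:00, 15:15-18:00 (add 2h to convert from UTC-2).
Carol in UTC: 06:00-09:45, 10:00-18:00.
Keanu in UTC: 06:00-13:45, 15:15-18:00 (add 2h to convert from UTC-2).
Esperanza in UTC: 08:30-12:45, 15:45-18:00 (add 2h to convert from UTC-2).
Wiremu in UTC: 07:30-11:00, 11:15-18:00 (add 2h to convert from UTC-2).
Sofia ∩ Hana: 07:15-09:45, 11:30-14:00, 15:15-17:00.
Sofia ∩ Hana ∩ Carol: 07:15-09:45, 11:30-14:00, 15:15-17:00.
Sofia ∩ Hana ∩ Carol ∩ Keanu: 07:15-09:45, 11:30-13:45, 15:15-17:00.
Sofia ∩ Hana ∩ Carol ∩ Keanu ∩ Esperanza: 08:30-09:45, 11:30-12:45, 15:45-17:00.
Sofia ∩ Hana ∩ Carol ∩ Keanu ∩ Esperanza ∩ Wiremu: 08:30-09:45, 11:30-12:45, 15:45-17:00.
The longest is 08:30-09:45 at 75 minutes.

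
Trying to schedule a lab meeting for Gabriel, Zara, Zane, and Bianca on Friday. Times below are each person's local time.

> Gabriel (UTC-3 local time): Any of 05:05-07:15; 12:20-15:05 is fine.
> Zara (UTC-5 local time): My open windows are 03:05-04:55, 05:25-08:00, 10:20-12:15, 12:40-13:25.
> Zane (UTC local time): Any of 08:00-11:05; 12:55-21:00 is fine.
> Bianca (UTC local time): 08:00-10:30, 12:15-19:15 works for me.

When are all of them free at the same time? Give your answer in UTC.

Gabriel in UTC: 08:05-10:15, 15:20-18:05 (add 3h to convert from UTC-3).
Zara in UTC: 08:05-09:55, 10:25-13:00, 15:20-17:15, 17:40-18:25 (add 5h to convert from UTC-5).
Zane in UTC: 08:00-11:05, 12:55-21:00.
Bianca in UTC: 08:00-10:30, 12:15-19:15.
Gabriel ∩ Zara: 08:05-09:55, 15:20-17:15, 17:40-18:05.
Gabriel ∩ Zara ∩ Zane: 08:05-09:55, 15:20-17:15, 17:40-18:05.
Gabriel ∩ Zara ∩ Zane ∩ Bianca: 08:05-09:55, 15:20-17:15, 17:40-18:05.

08:05-09:55, 15:20-17:15, 17:40-18:05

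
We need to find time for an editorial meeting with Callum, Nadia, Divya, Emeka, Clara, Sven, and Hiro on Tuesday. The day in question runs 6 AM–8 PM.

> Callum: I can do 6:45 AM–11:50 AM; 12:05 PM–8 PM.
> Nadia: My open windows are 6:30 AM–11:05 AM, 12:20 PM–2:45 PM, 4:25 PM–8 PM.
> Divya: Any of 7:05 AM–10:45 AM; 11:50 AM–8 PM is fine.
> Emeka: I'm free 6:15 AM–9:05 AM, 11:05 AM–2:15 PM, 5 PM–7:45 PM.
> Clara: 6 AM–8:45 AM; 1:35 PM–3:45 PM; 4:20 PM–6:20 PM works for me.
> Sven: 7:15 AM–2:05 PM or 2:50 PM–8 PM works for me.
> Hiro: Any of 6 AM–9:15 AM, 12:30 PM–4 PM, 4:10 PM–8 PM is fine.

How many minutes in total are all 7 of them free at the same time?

200

Callum ∩ Nadia: 06:45-11:05, 12:20-14:45, 16:25-20:00.
Callum ∩ Nadia ∩ Divya: 07:05-10:45, 12:20-14:45, 16:25-20:00.
Callum ∩ Nadia ∩ Divya ∩ Emeka: 07:05-09:05, 12:20-14:15, 17:00-19:45.
Callum ∩ Nadia ∩ Divya ∩ Emeka ∩ Clara: 07:05-08:45, 13:35-14:15, 17:00-18:20.
Callum ∩ Nadia ∩ Divya ∩ Emeka ∩ Clara ∩ Sven: 07:15-08:45, 13:35-14:05, 17:00-18:20.
Callum ∩ Nadia ∩ Divya ∩ Emeka ∩ Clara ∩ Sven ∩ Hiro: 07:15-08:45, 13:35-14:05, 17:00-18:20.
So the common availability across everyone is 07:15-08:45, 13:35-14:05, 17:00-18:20.
Summing the common windows: 90 + 30 + 80 = 200 minutes.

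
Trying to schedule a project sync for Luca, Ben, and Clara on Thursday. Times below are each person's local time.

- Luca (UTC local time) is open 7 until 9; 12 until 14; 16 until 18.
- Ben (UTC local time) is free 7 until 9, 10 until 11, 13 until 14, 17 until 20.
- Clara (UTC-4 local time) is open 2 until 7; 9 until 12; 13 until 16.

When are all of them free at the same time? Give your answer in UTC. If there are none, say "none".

07:00-09:00, 13:00-14:00, 17:00-18:00

Luca in UTC: 07:00-09:00, 12:00-14:00, 16:00-18:00.
Ben in UTC: 07:00-09:00, 10:00-11:00, 13:00-14:00, 17:00-20:00.
Clara in UTC: 06:00-11:00, 13:00-16:00, 17:00-20:00 (add 4h to convert from UTC-4).
Luca ∩ Ben: 07:00-09:00, 13:00-14:00, 17:00-18:00.
Luca ∩ Ben ∩ Clara: 07:00-09:00, 13:00-14:00, 17:00-18:00.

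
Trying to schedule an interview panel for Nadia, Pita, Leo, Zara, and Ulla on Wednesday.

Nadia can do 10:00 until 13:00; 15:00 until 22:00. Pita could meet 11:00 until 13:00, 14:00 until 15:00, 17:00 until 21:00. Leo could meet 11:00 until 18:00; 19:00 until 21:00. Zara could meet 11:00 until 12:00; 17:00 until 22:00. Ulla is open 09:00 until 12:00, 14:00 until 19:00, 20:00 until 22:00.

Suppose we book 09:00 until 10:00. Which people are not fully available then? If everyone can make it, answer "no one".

Leo, Nadia, Pita, Zara

Nadia: not fully free for 09:00-10:00. Pita: not fully free for 09:00-10:00. Leo: not fully free for 09:00-10:00. Zara: not fully free for 09:00-10:00. Ulla: free for 09:00-10:00.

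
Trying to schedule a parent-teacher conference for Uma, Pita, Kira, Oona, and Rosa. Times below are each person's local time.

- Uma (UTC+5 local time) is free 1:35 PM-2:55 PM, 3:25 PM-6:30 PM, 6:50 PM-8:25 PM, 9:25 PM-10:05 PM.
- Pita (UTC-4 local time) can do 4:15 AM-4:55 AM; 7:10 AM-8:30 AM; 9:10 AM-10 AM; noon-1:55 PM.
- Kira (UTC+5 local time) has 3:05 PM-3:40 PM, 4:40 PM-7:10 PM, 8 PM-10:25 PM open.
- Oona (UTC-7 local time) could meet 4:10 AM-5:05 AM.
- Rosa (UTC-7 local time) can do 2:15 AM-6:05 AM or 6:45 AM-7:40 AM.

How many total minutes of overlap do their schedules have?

Uma in UTC: 08:35-09:55, 10:25-13:30, 13:50-15:25, 16:25-17:05 (subtract 5h to convert from UTC+5).
Pita in UTC: 08:15-08:55, 11:10-12:30, 13:10-14:00, 16:00-17:55 (add 4h to convert from UTC-4).
Kira in UTC: 10:05-10:40, 11:40-14:10, 15:00-17:25 (subtract 5h to convert from UTC+5).
Oona in UTC: 11:10-12:05 (add 7h to convert from UTC-7).
Rosa in UTC: 09:15-13:05, 13:45-14:40 (add 7h to convert from UTC-7).
Uma ∩ Pita: 08:35-08:55, 11:10-12:30, 13:10-13:30, 13:50-14:00, 16:25-17:05.
Uma ∩ Pita ∩ Kira: 11:40-12:30, 13:10-13:30, 13:50-14:00, 16:25-17:05.
Uma ∩ Pita ∩ Kira ∩ Oona: 11:40-12:05.
Uma ∩ Pita ∩ Kira ∩ Oona ∩ Rosa: 11:40-12:05.
Those are the intersection windows.
That's a single block of 25 minutes.

25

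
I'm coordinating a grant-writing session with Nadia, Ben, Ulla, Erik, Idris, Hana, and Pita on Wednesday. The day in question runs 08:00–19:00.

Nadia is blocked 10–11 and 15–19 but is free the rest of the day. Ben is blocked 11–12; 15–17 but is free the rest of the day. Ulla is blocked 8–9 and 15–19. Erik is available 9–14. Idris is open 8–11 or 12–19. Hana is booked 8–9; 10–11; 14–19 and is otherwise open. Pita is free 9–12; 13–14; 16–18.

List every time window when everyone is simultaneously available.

09:00-10:00, 13:00-14:00

Nadia free: 08:00-10:00, 11:00-15:00 (invert busy blocks within the working day).
Ben free: 08:00-11:00, 12:00-15:00, 17:00-19:00 (invert busy blocks within the working day).
Ulla free: 09:00-15:00 (invert busy blocks within the working day).
Erik free: 09:00-14:00.
Idris free: 08:00-11:00, 12:00-19:00.
Hana free: 09:00-10:00, 11:00-14:00 (invert busy blocks within the working day).
Pita free: 09:00-12:00, 13:00-14:00, 16:00-18:00.
Nadia ∩ Ben: 08:00-10:00, 12:00-15:00.
Nadia ∩ Ben ∩ Ulla: 09:00-10:00, 12:00-15:00.
Nadia ∩ Ben ∩ Ulla ∩ Erik: 09:00-10:00, 12:00-14:00.
Nadia ∩ Ben ∩ Ulla ∩ Erik ∩ Idris: 09:00-10:00, 12:00-14:00.
Nadia ∩ Ben ∩ Ulla ∩ Erik ∩ Idris ∩ Hana: 09:00-10:00, 12:00-14:00.
Nadia ∩ Ben ∩ Ulla ∩ Erik ∩ Idris ∩ Hana ∩ Pita: 09:00-10:00, 13:00-14:00.
Those are the intersection windows.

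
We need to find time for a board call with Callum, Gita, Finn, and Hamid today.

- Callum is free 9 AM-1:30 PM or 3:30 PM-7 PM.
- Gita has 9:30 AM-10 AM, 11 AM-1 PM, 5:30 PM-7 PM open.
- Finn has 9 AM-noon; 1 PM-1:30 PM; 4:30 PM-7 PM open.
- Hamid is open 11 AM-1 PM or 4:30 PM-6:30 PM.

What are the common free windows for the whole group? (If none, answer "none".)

Callum ∩ Gita: 09:30-10:00, 11:00-13:00, 17:30-19:00.
Callum ∩ Gita ∩ Finn: 09:30-10:00, 11:00-12:00, 17:30-19:00.
Callum ∩ Gita ∩ Finn ∩ Hamid: 11:00-12:00, 17:30-18:30.
So the common availability across everyone is 11:00-12:00, 17:30-18:30.

11:00-12:00, 17:30-18:30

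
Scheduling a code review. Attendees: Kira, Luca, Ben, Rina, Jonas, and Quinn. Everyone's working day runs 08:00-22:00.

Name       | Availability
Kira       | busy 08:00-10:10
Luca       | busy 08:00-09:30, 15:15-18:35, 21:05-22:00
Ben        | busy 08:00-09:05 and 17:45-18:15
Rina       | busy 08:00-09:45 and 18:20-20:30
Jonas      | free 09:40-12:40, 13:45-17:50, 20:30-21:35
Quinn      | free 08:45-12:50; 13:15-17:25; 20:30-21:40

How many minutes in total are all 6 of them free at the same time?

Kira free: 10:10-22:00 (invert busy blocks within the working day).
Luca free: 09:30-15:15, 18:35-21:05 (invert busy blocks within the working day).
Ben free: 09:05-17:45, 18:15-22:00 (invert busy blocks within the working day).
Rina free: 09:45-18:20, 20:30-22:00 (invert busy blocks within the working day).
Jonas free: 09:40-12:40, 13:45-17:50, 20:30-21:35.
Quinn free: 08:45-12:50, 13:15-17:25, 20:30-21:40.
Kira ∩ Luca: 10:10-15:15, 18:35-21:05.
Kira ∩ Luca ∩ Ben: 10:10-15:15, 18:35-21:05.
Kira ∩ Luca ∩ Ben ∩ Rina: 10:10-15:15, 20:30-21:05.
Kira ∩ Luca ∩ Ben ∩ Rina ∩ Jonas: 10:10-12:40, 13:45-15:15, 20:30-21:05.
Kira ∩ Luca ∩ Ben ∩ Rina ∩ Jonas ∩ Quinn: 10:10-12:40, 13:45-15:15, 20:30-21:05.
Summing the common windows: 150 + 90 + 35 = 275 minutes.

275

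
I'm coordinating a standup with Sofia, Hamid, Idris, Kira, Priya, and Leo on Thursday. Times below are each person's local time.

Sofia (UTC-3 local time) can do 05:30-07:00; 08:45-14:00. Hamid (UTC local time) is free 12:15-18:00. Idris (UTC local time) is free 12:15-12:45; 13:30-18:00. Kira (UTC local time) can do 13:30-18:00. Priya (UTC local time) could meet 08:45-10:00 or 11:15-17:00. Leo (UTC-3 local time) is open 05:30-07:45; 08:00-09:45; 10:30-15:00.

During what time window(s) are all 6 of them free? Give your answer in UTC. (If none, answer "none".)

Sofia in UTC: 08:30-10:00, 11:45-17:00 (add 3h to convert from UTC-3).
Hamid in UTC: 12:15-18:00.
Idris in UTC: 12:15-12:45, 13:30-18:00.
Kira in UTC: 13:30-18:00.
Priya in UTC: 08:45-10:00, 11:15-17:00.
Leo in UTC: 08:30-10:45, 11:00-12:45, 13:30-18:00 (add 3h to convert from UTC-3).
Sofia ∩ Hamid: 12:15-17:00.
Sofia ∩ Hamid ∩ Idris: 12:15-12:45, 13:30-17:00.
Sofia ∩ Hamid ∩ Idris ∩ Kira: 13:30-17:00.
Sofia ∩ Hamid ∩ Idris ∩ Kira ∩ Priya: 13:30-17:00.
Sofia ∩ Hamid ∩ Idris ∩ Kira ∩ Priya ∩ Leo: 13:30-17:00.

13:30-17:00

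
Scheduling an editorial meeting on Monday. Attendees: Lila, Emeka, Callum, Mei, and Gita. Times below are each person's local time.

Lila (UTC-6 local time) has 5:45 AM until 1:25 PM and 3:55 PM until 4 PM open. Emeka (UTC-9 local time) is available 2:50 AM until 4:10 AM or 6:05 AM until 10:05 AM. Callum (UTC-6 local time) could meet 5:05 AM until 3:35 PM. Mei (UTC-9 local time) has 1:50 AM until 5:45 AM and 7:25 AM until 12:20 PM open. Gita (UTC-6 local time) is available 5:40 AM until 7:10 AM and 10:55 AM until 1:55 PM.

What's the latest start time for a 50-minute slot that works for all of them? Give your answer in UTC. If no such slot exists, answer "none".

18:15

Lila in UTC: 11:45-19:25, 21:55-22:00 (add 6h to convert from UTC-6).
Emeka in UTC: 11:50-13:10, 15:05-19:05 (add 9h to convert from UTC-9).
Callum in UTC: 11:05-21:35 (add 6h to convert from UTC-6).
Mei in UTC: 10:50-14:45, 16:25-21:20 (add 9h to convert from UTC-9).
Gita in UTC: 11:40-13:10, 16:55-19:55 (add 6h to convert from UTC-6).
Lila ∩ Emeka: 11:50-13:10, 15:05-19:05.
Lila ∩ Emeka ∩ Callum: 11:50-13:10, 15:05-19:05.
Lila ∩ Emeka ∩ Callum ∩ Mei: 11:50-13:10, 16:25-19:05.
Lila ∩ Emeka ∩ Callum ∩ Mei ∩ Gita: 11:50-13:10, 16:55-19:05.
The last common window of at least 50 minutes is 16:55-19:05; a 50-minute meeting can start as late as 18:15 and still end by 19:05.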